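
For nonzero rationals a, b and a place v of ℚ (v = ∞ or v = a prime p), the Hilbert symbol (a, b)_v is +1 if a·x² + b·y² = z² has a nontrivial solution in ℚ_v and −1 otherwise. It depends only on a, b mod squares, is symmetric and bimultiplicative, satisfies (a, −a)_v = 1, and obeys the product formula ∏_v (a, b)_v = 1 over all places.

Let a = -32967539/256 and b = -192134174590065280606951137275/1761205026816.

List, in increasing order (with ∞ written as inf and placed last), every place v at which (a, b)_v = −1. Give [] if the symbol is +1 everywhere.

Mod squares: a ≡ -272459, b ≡ -1739. Check v ∈ {∞, 2, 3, 5, 11, 17, 31, 37, 47}.
v=3: a=3^0·(≡1), b=3^-8·(≡1) mod 3; (1|3)=+1, (1|3)=+1; (−1)^{0·-8·1}·(+1)^-8·(+1)^0 = +1.
v=∞: -272459 < 0 and -1739 < 0  ⇒  (a,b)_∞ = -1.
v=17: a=17^1·(≡8), b=17^4·(≡14) mod 17; (8|17)=+1, (14|17)=-1; (−1)^{1·4·8}·(+1)^4·(-1)^1 = -1.
v=11: a=11^3·(≡1), b=11^10·(≡7) mod 11; (1|11)=+1, (7|11)=-1; (−1)^{3·10·5}·(+1)^10·(-1)^3 = -1.
v=5: a=5^0·(≡1), b=5^2·(≡4) mod 5; (1|5)=+1, (4|5)=+1; (−1)^{0·2·2}·(+1)^2·(+1)^0 = +1.
v=31: a=31^1·(≡6), b=31^4·(≡16) mod 31; (6|31)=-1, (16|31)=+1; (−1)^{1·4·15}·(-1)^4·(+1)^1 = +1.
v=37: a=37^0·(≡7), b=37^1·(≡26) mod 37; (7|37)=+1, (26|37)=+1; (−1)^{0·1·18}·(+1)^1·(+1)^0 = +1.
v=47: a=47^1·(≡13), b=47^3·(≡40) mod 47; (13|47)=-1, (40|47)=-1; (−1)^{1·3·23}·(-1)^3·(-1)^1 = -1.
v=2: v_2(a)=-8, v_2(b)=-28; units ≡ 5, 5 (mod 8); ε·ε+αω+βω = 0·0+-8·1+-28·1 ≡ 0  ⇒  (a,b)_2 = +1.
|Ram(-272459, -1739)| = 4, even; anisotropic at {11, 17, 47, ∞}.

[11, 17, 47, inf]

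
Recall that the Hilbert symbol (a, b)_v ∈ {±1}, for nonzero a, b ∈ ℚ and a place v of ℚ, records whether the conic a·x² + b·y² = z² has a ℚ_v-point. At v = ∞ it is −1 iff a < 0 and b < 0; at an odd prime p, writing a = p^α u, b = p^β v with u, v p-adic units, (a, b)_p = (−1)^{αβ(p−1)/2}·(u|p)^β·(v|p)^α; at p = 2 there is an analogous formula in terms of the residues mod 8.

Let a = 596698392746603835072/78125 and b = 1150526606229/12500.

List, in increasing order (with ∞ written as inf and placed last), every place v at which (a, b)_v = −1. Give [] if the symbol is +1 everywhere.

Mod squares: a ≡ 2415, b ≡ 345. Check v ∈ {∞, 2, 3, 5, 7, 11, 13, 23, 43}.
v=13: a=13^0·(≡1), b=13^2·(≡8) mod 13; (1|13)=+1, (8|13)=-1; (−1)^{0·2·6}·(+1)^2·(-1)^0 = +1.
v=23: a=23^3·(≡3), b=23^1·(≡5) mod 23; (3|23)=+1, (5|23)=-1; (−1)^{3·1·11}·(+1)^1·(-1)^3 = +1.
v=3: a=3^7·(≡1), b=3^3·(≡1) mod 3; (1|3)=+1, (1|3)=+1; (−1)^{7·3·1}·(+1)^3·(+1)^7 = -1.
v=7: a=7^1·(≡1), b=7^2·(≡2) mod 7; (1|7)=+1, (2|7)=+1; (−1)^{1·2·3}·(+1)^2·(+1)^1 = +1.
v=2: v_2(a)=6, v_2(b)=-2; units ≡ 7, 1 (mod 8); ε·ε+αω+βω = 1·0+6·0+-2·0 ≡ 0  ⇒  (a,b)_2 = +1.
v=∞: 2415 > 0 and 345 > 0  ⇒  (a,b)_∞ = +1.
v=5: a=5^-7·(≡2), b=5^-5·(≡1) mod 5; (2|5)=-1, (1|5)=+1; (−1)^{-7·-5·2}·(-1)^-5·(+1)^-7 = -1.
v=43: a=43^4·(≡18), b=43^2·(≡31) mod 43; (18|43)=-1, (31|43)=+1; (−1)^{4·2·21}·(-1)^2·(+1)^4 = +1.
v=11: a=11^4·(≡2), b=11^2·(≡3) mod 11; (2|11)=-1, (3|11)=+1; (−1)^{4·2·5}·(-1)^2·(+1)^4 = +1.
(2415, 345 / ℚ) ramifies at {3, 5}: a division algebra.

[3, 5]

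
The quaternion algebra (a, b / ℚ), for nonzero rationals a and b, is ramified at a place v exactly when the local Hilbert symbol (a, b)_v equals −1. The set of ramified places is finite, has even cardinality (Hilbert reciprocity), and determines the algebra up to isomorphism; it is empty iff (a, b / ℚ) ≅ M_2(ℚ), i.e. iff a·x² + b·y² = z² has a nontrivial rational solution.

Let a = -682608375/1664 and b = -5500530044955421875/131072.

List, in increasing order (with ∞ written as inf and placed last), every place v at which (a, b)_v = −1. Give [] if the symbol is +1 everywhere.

[13, inf]

(a, b) ≡ (-149110, -2294) mod (ℚ^×)²; places V = {2, 3, 5, 7, 13, 23, 31, 37, ∞}.
(a,b)_2: α=-7, β=-17; u≡5, v≡5 (mod 8); ε(u)ε(v)=0·0, αω(v)=-7·1, βω(u)=-17·1; sum ≡ 0  ⇒  +1.
(a,b)_3: α=2, u≡2; β=2, v≡1 (mod 3); (2|3)=-1, (1|3)=+1; sign (−1)^0·-1^2·+1^2 = +1.
(a,b)_31: α=1, u≡17; β=3, v≡19 (mod 31); (17|31)=-1, (19|31)=+1; sign (−1)^1·-1^3·+1^1 = +1.
(a,b)_∞: sgn(-149110)=−, sgn(-2294)=−, so -1.
(a,b)_23: α=2, u≡5; β=2, v≡2 (mod 23); (5|23)=-1, (2|23)=+1; sign (−1)^0·-1^2·+1^2 = +1.
(a,b)_7: α=0, u≡4; β=2, v≡2 (mod 7); (4|7)=+1, (2|7)=+1; sign (−1)^0·+1^2·+1^0 = +1.
(a,b)_5: α=3, u≡2; β=6, v≡4 (mod 5); (2|5)=-1, (4|5)=+1; sign (−1)^0·-1^6·+1^3 = +1.
(a,b)_37: α=1, u≡9; β=3, v≡10 (mod 37); (9|37)=+1, (10|37)=+1; sign (−1)^0·+1^3·+1^1 = +1.
(a,b)_13: α=-1, u≡10; β=0, v≡5 (mod 13); (10|13)=+1, (5|13)=-1; sign (−1)^0·+1^0·-1^-1 = -1.
|Ram(-149110, -2294)| = 2, even; anisotropic at {13, ∞}.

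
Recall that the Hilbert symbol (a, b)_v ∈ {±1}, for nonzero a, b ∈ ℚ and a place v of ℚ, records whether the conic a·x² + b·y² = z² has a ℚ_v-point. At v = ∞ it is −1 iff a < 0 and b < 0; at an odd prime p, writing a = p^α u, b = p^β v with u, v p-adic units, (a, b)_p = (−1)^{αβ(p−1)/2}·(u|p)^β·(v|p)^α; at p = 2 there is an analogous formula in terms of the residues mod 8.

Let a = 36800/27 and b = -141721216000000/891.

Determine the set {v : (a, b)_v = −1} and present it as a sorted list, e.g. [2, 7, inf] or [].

Mod squares: a ≡ 69, b ≡ -46046. Check v ∈ {∞, 2, 3, 5, 7, 11, 13, 23}.
v=∞: 69 > 0 and -46046 < 0  ⇒  (a,b)_∞ = +1.
v=23: a=23^1·(≡9), b=23^3·(≡10) mod 23; (9|23)=+1, (10|23)=-1; (−1)^{1·3·11}·(+1)^3·(-1)^1 = +1.
v=2: v_2(a)=6, v_2(b)=13; units ≡ 5, 1 (mod 8); ε·ε+αω+βω = 0·0+6·0+13·1 ≡ 1  ⇒  (a,b)_2 = -1.
v=3: a=3^-3·(≡2), b=3^-4·(≡1) mod 3; (2|3)=-1, (1|3)=+1; (−1)^{-3·-4·1}·(-1)^-4·(+1)^-3 = +1.
v=5: a=5^2·(≡1), b=5^6·(≡1) mod 5; (1|5)=+1, (1|5)=+1; (−1)^{2·6·2}·(+1)^6·(+1)^2 = +1.
v=7: a=7^0·(≡6), b=7^1·(≡1) mod 7; (6|7)=-1, (1|7)=+1; (−1)^{0·1·3}·(-1)^1·(+1)^0 = -1.
v=13: a=13^0·(≡10), b=13^1·(≡11) mod 13; (10|13)=+1, (11|13)=-1; (−1)^{0·1·6}·(+1)^1·(-1)^0 = +1.
v=11: a=11^0·(≡1), b=11^-1·(≡3) mod 11; (1|11)=+1, (3|11)=+1; (−1)^{0·-1·5}·(+1)^-1·(+1)^0 = +1.
(69, -46046 / ℚ) ramifies at {2, 7}: a division algebra.

[2, 7]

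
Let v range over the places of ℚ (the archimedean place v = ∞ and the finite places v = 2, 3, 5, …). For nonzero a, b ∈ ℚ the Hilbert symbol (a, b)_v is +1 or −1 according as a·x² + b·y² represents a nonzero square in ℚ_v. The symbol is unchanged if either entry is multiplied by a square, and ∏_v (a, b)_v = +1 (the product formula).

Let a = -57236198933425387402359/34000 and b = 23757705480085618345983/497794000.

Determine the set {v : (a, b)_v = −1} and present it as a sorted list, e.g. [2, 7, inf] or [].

(a, b) ≡ (-386835, 150195) mod (ℚ^×)²; places V = {2, 3, 5, 7, 11, 17, 19, 29, 31, 37, 41, ∞}.
(a,b)_31: α=2, u≡20; β=1, v≡2 (mod 31); (20|31)=+1, (2|31)=+1; sign (−1)^0·+1^1·+1^2 = +1.
(a,b)_29: α=0, u≡9; β=2, v≡5 (mod 29); (9|29)=+1, (5|29)=+1; sign (−1)^0·+1^2·+1^0 = +1.
(a,b)_17: α=-1, u≡16; β=-1, v≡10 (mod 17); (16|17)=+1, (10|17)=-1; sign (−1)^0·+1^-1·-1^-1 = -1.
(a,b)_11: α=0, u≡8; β=-4, v≡3 (mod 11); (8|11)=-1, (3|11)=+1; sign (−1)^0·-1^-4·+1^0 = +1.
(a,b)_7: α=4, u≡6; β=6, v≡5 (mod 7); (6|7)=-1, (5|7)=-1; sign (−1)^0·-1^6·-1^4 = +1.
(a,b)_19: α=2, u≡16; β=1, v≡1 (mod 19); (16|19)=+1, (1|19)=+1; sign (−1)^0·+1^1·+1^2 = +1.
(a,b)_3: α=9, u≡1; β=11, v≡1 (mod 3); (1|3)=+1, (1|3)=+1; sign (−1)^1·+1^11·+1^9 = -1.
(a,b)_∞: sgn(-386835)=−, sgn(150195)=+, so +1.
(a,b)_37: α=3, u≡28; β=2, v≡34 (mod 37); (28|37)=+1, (34|37)=+1; sign (−1)^0·+1^2·+1^3 = +1.
(a,b)_2: α=-4, β=-4; u≡5, v≡3 (mod 8); ε(u)ε(v)=0·1, αω(v)=-4·1, βω(u)=-4·1; sum ≡ 0  ⇒  +1.
(a,b)_5: α=-3, u≡3; β=-3, v≡4 (mod 5); (3|5)=-1, (4|5)=+1; sign (−1)^0·-1^-3·+1^-3 = -1.
(a,b)_41: α=3, u≡8; β=2, v≡34 (mod 41); (8|41)=+1, (34|41)=-1; sign (−1)^0·+1^2·-1^3 = -1.
|Ram(-386835, 150195)| = 4, even; anisotropic at {3, 5, 17, 41}.

[3, 5, 17, 41]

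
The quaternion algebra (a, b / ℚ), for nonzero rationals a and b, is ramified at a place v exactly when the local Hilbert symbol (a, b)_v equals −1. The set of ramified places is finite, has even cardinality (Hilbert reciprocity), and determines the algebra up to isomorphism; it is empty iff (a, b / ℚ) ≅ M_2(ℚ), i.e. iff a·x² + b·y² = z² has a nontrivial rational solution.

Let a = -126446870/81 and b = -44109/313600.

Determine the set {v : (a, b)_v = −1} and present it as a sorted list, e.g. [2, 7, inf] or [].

[2, 29, 41, inf]

Mod squares: a ≡ -239030, b ≡ -29. Check v ∈ {∞, 2, 3, 5, 7, 11, 13, 23, 29, 41, 53}.
v=41: a=41^1·(≡9), b=41^0·(≡22) mod 41; (9|41)=+1, (22|41)=-1; (−1)^{1·0·20}·(+1)^0·(-1)^1 = -1.
v=7: a=7^0·(≡6), b=7^-2·(≡6) mod 7; (6|7)=-1, (6|7)=-1; (−1)^{0·-2·3}·(-1)^-2·(-1)^0 = +1.
v=13: a=13^0·(≡3), b=13^2·(≡12) mod 13; (3|13)=+1, (12|13)=+1; (−1)^{0·2·6}·(+1)^2·(+1)^0 = +1.
v=23: a=23^2·(≡18), b=23^0·(≡22) mod 23; (18|23)=+1, (22|23)=-1; (−1)^{2·0·11}·(+1)^0·(-1)^2 = +1.
v=53: a=53^1·(≡21), b=53^0·(≡13) mod 53; (21|53)=-1, (13|53)=+1; (−1)^{1·0·26}·(-1)^0·(+1)^1 = +1.
v=2: v_2(a)=1, v_2(b)=-8; units ≡ 5, 3 (mod 8); ε·ε+αω+βω = 0·1+1·1+-8·1 ≡ 1  ⇒  (a,b)_2 = -1.
v=29: a=29^0·(≡14), b=29^1·(≡7) mod 29; (14|29)=-1, (7|29)=+1; (−1)^{0·1·14}·(-1)^1·(+1)^0 = -1.
v=3: a=3^-4·(≡1), b=3^2·(≡1) mod 3; (1|3)=+1, (1|3)=+1; (−1)^{-4·2·1}·(+1)^2·(+1)^-4 = +1.
v=11: a=11^1·(≡7), b=11^0·(≡1) mod 11; (7|11)=-1, (1|11)=+1; (−1)^{1·0·5}·(-1)^0·(+1)^1 = +1.
v=5: a=5^1·(≡1), b=5^-2·(≡4) mod 5; (1|5)=+1, (4|5)=+1; (−1)^{1·-2·2}·(+1)^-2·(+1)^1 = +1.
v=∞: -239030 < 0 and -29 < 0  ⇒  (a,b)_∞ = -1.
Ram(-239030, -29) = {2, 29, 41, ∞}; no ℚ_2-point on the conic.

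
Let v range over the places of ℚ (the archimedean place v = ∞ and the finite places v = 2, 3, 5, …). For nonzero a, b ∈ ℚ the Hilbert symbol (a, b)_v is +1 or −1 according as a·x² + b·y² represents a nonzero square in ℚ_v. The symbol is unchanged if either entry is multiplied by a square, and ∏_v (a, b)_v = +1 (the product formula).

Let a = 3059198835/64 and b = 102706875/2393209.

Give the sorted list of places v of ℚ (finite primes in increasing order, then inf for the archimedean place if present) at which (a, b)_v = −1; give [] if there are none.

(a, b) ≡ (70035, 19) mod (ℚ^×)²; places V = {2, 3, 5, 7, 11, 13, 17, 19, 23, 29, 31, ∞}.
(a,b)_7: α=1, u≡2; β=-2, v≡6 (mod 7); (2|7)=+1, (6|7)=-1; sign (−1)^0·+1^-2·-1^1 = -1.
(a,b)_2: α=-6, β=0; u≡3, v≡3 (mod 8); ε(u)ε(v)=1·1, αω(v)=-6·1, βω(u)=0·1; sum ≡ 1  ⇒  -1.
(a,b)_13: α=0, u≡9; β=-2, v≡6 (mod 13); (9|13)=+1, (6|13)=-1; sign (−1)^0·+1^-2·-1^0 = +1.
(a,b)_17: α=0, u≡10; β=-2, v≡16 (mod 17); (10|17)=-1, (16|17)=+1; sign (−1)^0·-1^-2·+1^0 = +1.
(a,b)_31: α=0, u≡6; β=2, v≡2 (mod 31); (6|31)=-1, (2|31)=+1; sign (−1)^0·-1^2·+1^0 = +1.
(a,b)_19: α=2, u≡1; β=1, v≡7 (mod 19); (1|19)=+1, (7|19)=+1; sign (−1)^0·+1^1·+1^2 = +1.
(a,b)_29: α=1, u≡19; β=0, v≡12 (mod 29); (19|29)=-1, (12|29)=-1; sign (−1)^0·-1^0·-1^1 = -1.
(a,b)_11: α=2, u≡9; β=0, v≡8 (mod 11); (9|11)=+1, (8|11)=-1; sign (−1)^0·+1^0·-1^2 = +1.
(a,b)_3: α=1, u≡2; β=2, v≡1 (mod 3); (2|3)=-1, (1|3)=+1; sign (−1)^0·-1^2·+1^1 = +1.
(a,b)_∞: sgn(70035)=+, sgn(19)=+, so +1.
(a,b)_23: α=1, u≡2; β=0, v≡20 (mod 23); (2|23)=+1, (20|23)=-1; sign (−1)^0·+1^0·-1^1 = -1.
(a,b)_5: α=1, u≡3; β=4, v≡4 (mod 5); (3|5)=-1, (4|5)=+1; sign (−1)^0·-1^4·+1^1 = +1.
(70035, 19 / ℚ) ramifies at {2, 7, 23, 29}: a division algebra.

[2, 7, 23, 29]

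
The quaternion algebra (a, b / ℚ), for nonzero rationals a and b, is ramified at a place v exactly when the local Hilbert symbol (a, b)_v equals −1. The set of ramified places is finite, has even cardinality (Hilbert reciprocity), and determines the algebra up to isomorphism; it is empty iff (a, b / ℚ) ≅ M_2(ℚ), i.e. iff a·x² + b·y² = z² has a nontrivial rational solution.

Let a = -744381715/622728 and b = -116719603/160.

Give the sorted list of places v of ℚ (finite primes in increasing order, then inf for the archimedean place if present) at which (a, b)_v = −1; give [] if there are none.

[2, 7, 11, 13, 17, inf]

Mod squares: a ≡ -14630, b ≡ -3233230. Check v ∈ {∞, 2, 3, 5, 7, 11, 13, 17, 19, 29, 31}.
v=11: a=11^3·(≡9), b=11^1·(≡4) mod 11; (9|11)=+1, (4|11)=+1; (−1)^{3·1·5}·(+1)^1·(+1)^3 = -1.
v=19: a=19^1·(≡5), b=19^3·(≡8) mod 19; (5|19)=+1, (8|19)=-1; (−1)^{1·3·9}·(+1)^3·(-1)^1 = +1.
v=3: a=3^-4·(≡1), b=3^0·(≡2) mod 3; (1|3)=+1, (2|3)=-1; (−1)^{-4·0·1}·(+1)^0·(-1)^-4 = +1.
v=17: a=17^0·(≡5), b=17^1·(≡12) mod 17; (5|17)=-1, (12|17)=-1; (−1)^{0·1·8}·(-1)^1·(-1)^0 = -1.
v=31: a=31^-2·(≡4), b=31^0·(≡28) mod 31; (4|31)=+1, (28|31)=+1; (−1)^{-2·0·15}·(+1)^0·(+1)^-2 = +1.
v=7: a=7^1·(≡3), b=7^1·(≡5) mod 7; (3|7)=-1, (5|7)=-1; (−1)^{1·1·3}·(-1)^1·(-1)^1 = -1.
v=5: a=5^1·(≡4), b=5^-1·(≡1) mod 5; (4|5)=+1, (1|5)=+1; (−1)^{1·-1·2}·(+1)^-1·(+1)^1 = +1.
v=2: v_2(a)=-3, v_2(b)=-5; units ≡ 5, 1 (mod 8); ε·ε+αω+βω = 0·0+-3·0+-5·1 ≡ 1  ⇒  (a,b)_2 = -1.
v=13: a=13^0·(≡7), b=13^1·(≡8) mod 13; (7|13)=-1, (8|13)=-1; (−1)^{0·1·6}·(-1)^1·(-1)^0 = -1.
v=∞: -14630 < 0 and -3233230 < 0  ⇒  (a,b)_∞ = -1.
v=29: a=29^2·(≡10), b=29^0·(≡6) mod 29; (10|29)=-1, (6|29)=+1; (−1)^{2·0·14}·(-1)^0·(+1)^2 = +1.
|Ram(-14630, -3233230)| = 6, even; anisotropic at {2, 7, 11, 13, 17, ∞}.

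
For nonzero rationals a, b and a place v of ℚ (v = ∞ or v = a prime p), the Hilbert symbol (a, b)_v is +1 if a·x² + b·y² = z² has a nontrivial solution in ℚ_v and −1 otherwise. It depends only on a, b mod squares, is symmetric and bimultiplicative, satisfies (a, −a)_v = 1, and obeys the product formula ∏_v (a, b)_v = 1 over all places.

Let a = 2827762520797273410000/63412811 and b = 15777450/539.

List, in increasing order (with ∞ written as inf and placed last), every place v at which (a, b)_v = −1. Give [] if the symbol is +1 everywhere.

[2, 13, 29, 31]

(a, b) ≡ (385671, 771342) mod (ℚ^×)²; places V = {2, 3, 5, 7, 11, 13, 29, 31, ∞}.
(a,b)_3: α=11, u≡1; β=3, v≡2 (mod 3); (1|3)=+1, (2|3)=-1; sign (−1)^1·+1^3·-1^11 = +1.
(a,b)_5: α=4, u≡1; β=2, v≡2 (mod 5); (1|5)=+1, (2|5)=-1; sign (−1)^0·+1^2·-1^4 = +1.
(a,b)_31: α=3, u≡1; β=1, v≡20 (mod 31); (1|31)=+1, (20|31)=+1; sign (−1)^1·+1^1·+1^3 = -1.
(a,b)_∞: sgn(385671)=+, sgn(771342)=+, so +1.
(a,b)_2: α=4, β=1; u≡7, v≡7 (mod 8); ε(u)ε(v)=1·1, αω(v)=4·0, βω(u)=1·0; sum ≡ 1  ⇒  -1.
(a,b)_11: α=-1, u≡5; β=-1, v≡8 (mod 11); (5|11)=+1, (8|11)=-1; sign (−1)^1·+1^-1·-1^-1 = +1.
(a,b)_29: α=3, u≡15; β=1, v≡4 (mod 29); (15|29)=-1, (4|29)=+1; sign (−1)^0·-1^1·+1^3 = -1.
(a,b)_13: α=3, u≡3; β=1, v≡8 (mod 13); (3|13)=+1, (8|13)=-1; sign (−1)^0·+1^1·-1^3 = -1.
(a,b)_7: α=-8, u≡5; β=-2, v≡6 (mod 7); (5|7)=-1, (6|7)=-1; sign (−1)^0·-1^-2·-1^-8 = +1.
Ram(385671, 771342) = {2, 13, 29, 31}; no ℚ_2-point on the conic.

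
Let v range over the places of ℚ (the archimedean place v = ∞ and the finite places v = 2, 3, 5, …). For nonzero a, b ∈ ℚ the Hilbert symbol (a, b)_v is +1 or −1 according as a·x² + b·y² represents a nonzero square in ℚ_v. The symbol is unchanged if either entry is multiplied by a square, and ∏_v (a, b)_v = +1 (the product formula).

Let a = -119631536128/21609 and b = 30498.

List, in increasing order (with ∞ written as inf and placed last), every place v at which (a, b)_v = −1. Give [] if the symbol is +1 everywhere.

[2, 3, 17, 23]

Mod squares: a ≡ -598, b ≡ 30498. Check v ∈ {∞, 2, 3, 7, 13, 17, 23}.
v=23: a=23^1·(≡17), b=23^1·(≡15) mod 23; (17|23)=-1, (15|23)=-1; (−1)^{1·1·11}·(-1)^1·(-1)^1 = -1.
v=7: a=7^-4·(≡4), b=7^0·(≡6) mod 7; (4|7)=+1, (6|7)=-1; (−1)^{-4·0·3}·(+1)^0·(-1)^-4 = +1.
v=∞: -598 < 0 and 30498 > 0  ⇒  (a,b)_∞ = +1.
v=13: a=13^3·(≡6), b=13^1·(≡6) mod 13; (6|13)=-1, (6|13)=-1; (−1)^{3·1·6}·(-1)^1·(-1)^3 = +1.
v=17: a=17^2·(≡7), b=17^1·(≡9) mod 17; (7|17)=-1, (9|17)=+1; (−1)^{2·1·8}·(-1)^1·(+1)^2 = -1.
v=2: v_2(a)=13, v_2(b)=1; units ≡ 5, 1 (mod 8); ε·ε+αω+βω = 0·0+13·0+1·1 ≡ 1  ⇒  (a,b)_2 = -1.
v=3: a=3^-2·(≡2), b=3^1·(≡2) mod 3; (2|3)=-1, (2|3)=-1; (−1)^{-2·1·1}·(-1)^1·(-1)^-2 = -1.
|Ram(-598, 30498)| = 4, even; anisotropic at {2, 3, 17, 23}.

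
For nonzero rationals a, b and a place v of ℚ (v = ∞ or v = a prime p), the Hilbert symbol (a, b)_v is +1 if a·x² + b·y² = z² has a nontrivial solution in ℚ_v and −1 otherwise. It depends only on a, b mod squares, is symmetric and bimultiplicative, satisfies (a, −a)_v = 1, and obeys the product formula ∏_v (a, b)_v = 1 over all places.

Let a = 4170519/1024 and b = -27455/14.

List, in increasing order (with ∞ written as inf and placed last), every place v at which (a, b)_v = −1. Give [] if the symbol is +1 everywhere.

Mod squares: a ≡ 551, b ≡ -1330. Check v ∈ {∞, 2, 3, 5, 7, 17, 19, 29}.
v=3: a=3^2·(≡2), b=3^0·(≡2) mod 3; (2|3)=-1, (2|3)=-1; (−1)^{2·0·1}·(-1)^0·(-1)^2 = +1.
v=29: a=29^3·(≡19), b=29^0·(≡13) mod 29; (19|29)=-1, (13|29)=+1; (−1)^{3·0·14}·(-1)^0·(+1)^3 = +1.
v=19: a=19^1·(≡3), b=19^1·(≡4) mod 19; (3|19)=-1, (4|19)=+1; (−1)^{1·1·9}·(-1)^1·(+1)^1 = +1.
v=7: a=7^0·(≡5), b=7^-1·(≡3) mod 7; (5|7)=-1, (3|7)=-1; (−1)^{0·-1·3}·(-1)^-1·(-1)^0 = -1.
v=5: a=5^0·(≡1), b=5^1·(≡1) mod 5; (1|5)=+1, (1|5)=+1; (−1)^{0·1·2}·(+1)^1·(+1)^0 = +1.
v=2: v_2(a)=-10, v_2(b)=-1; units ≡ 7, 7 (mod 8); ε·ε+αω+βω = 1·1+-10·0+-1·0 ≡ 1  ⇒  (a,b)_2 = -1.
v=17: a=17^0·(≡7), b=17^2·(≡9) mod 17; (7|17)=-1, (9|17)=+1; (−1)^{0·2·8}·(-1)^2·(+1)^0 = +1.
v=∞: 551 > 0 and -1330 < 0  ⇒  (a,b)_∞ = +1.
(551, -1330 / ℚ) ramifies at {2, 7}: a division algebra.

[2, 7]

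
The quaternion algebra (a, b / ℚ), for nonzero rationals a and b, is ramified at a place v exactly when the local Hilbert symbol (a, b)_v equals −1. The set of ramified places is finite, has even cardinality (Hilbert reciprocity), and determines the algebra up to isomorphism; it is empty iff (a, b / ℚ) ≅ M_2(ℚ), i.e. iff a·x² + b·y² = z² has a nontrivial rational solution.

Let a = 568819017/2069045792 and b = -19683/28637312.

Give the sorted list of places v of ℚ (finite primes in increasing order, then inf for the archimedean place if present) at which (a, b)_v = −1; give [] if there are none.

[2, 19]

(a, b) ≡ (114, -6) mod (ℚ^×)²; places V = {2, 3, 11, 13, 17, 19, 43, ∞}.
(a,b)_43: α=-2, u≡39; β=-2, v≡39 (mod 43); (39|43)=-1, (39|43)=-1; sign (−1)^0·-1^-2·-1^-2 = +1.
(a,b)_2: α=-5, β=-7; u≡1, v≡5 (mod 8); ε(u)ε(v)=0·0, αω(v)=-5·1, βω(u)=-7·0; sum ≡ 1  ⇒  -1.
(a,b)_13: α=2, u≡10; β=0, v≡6 (mod 13); (10|13)=+1, (6|13)=-1; sign (−1)^0·+1^0·-1^2 = +1.
(a,b)_19: α=1, u≡1; β=0, v≡18 (mod 19); (1|19)=+1, (18|19)=-1; sign (−1)^0·+1^0·-1^1 = -1.
(a,b)_∞: sgn(114)=+, sgn(-6)=−, so +1.
(a,b)_11: α=-2, u≡1; β=-2, v≡1 (mod 11); (1|11)=+1, (1|11)=+1; sign (−1)^0·+1^-2·+1^-2 = +1.
(a,b)_17: α=-2, u≡14; β=0, v≡12 (mod 17); (14|17)=-1, (12|17)=-1; sign (−1)^0·-1^0·-1^-2 = +1.
(a,b)_3: α=11, u≡2; β=9, v≡1 (mod 3); (2|3)=-1, (1|3)=+1; sign (−1)^1·-1^9·+1^11 = +1.
Ram(114, -6) = {2, 19}; no ℚ_2-point on the conic.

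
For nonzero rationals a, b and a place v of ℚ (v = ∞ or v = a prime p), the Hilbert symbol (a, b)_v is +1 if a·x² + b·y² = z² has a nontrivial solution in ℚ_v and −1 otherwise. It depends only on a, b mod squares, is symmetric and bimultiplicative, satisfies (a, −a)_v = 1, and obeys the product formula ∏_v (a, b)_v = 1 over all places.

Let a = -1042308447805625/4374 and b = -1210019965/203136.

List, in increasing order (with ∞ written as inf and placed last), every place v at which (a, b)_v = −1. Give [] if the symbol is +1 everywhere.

[2, 11, 17, inf]

Mod squares: a ≡ -6006, b ≡ -510. Check v ∈ {∞, 2, 3, 5, 7, 11, 13, 17, 23}.
v=2: v_2(a)=-1, v_2(b)=-7; units ≡ 5, 1 (mod 8); ε·ε+αω+βω = 0·0+-1·0+-7·1 ≡ 1  ⇒  (a,b)_2 = -1.
v=11: a=11^1·(≡9), b=11^2·(≡10) mod 11; (9|11)=+1, (10|11)=-1; (−1)^{1·2·5}·(+1)^2·(-1)^1 = -1.
v=23: a=23^0·(≡14), b=23^-2·(≡22) mod 23; (14|23)=-1, (22|23)=-1; (−1)^{0·-2·11}·(-1)^-2·(-1)^0 = +1.
v=3: a=3^-7·(≡2), b=3^-1·(≡1) mod 3; (2|3)=-1, (1|3)=+1; (−1)^{-7·-1·1}·(-1)^-1·(+1)^-7 = +1.
v=17: a=17^2·(≡5), b=17^1·(≡4) mod 17; (5|17)=-1, (4|17)=+1; (−1)^{2·1·8}·(-1)^1·(+1)^2 = -1.
v=∞: -6006 < 0 and -510 < 0  ⇒  (a,b)_∞ = -1.
v=13: a=13^1·(≡8), b=13^0·(≡12) mod 13; (8|13)=-1, (12|13)=+1; (−1)^{1·0·6}·(-1)^0·(+1)^1 = +1.
v=5: a=5^4·(≡4), b=5^1·(≡2) mod 5; (4|5)=+1, (2|5)=-1; (−1)^{4·1·2}·(+1)^1·(-1)^4 = +1.
v=7: a=7^9·(≡5), b=7^6·(≡4) mod 7; (5|7)=-1, (4|7)=+1; (−1)^{9·6·3}·(-1)^6·(+1)^9 = +1.
(-6006, -510 / ℚ) ramifies at {2, 11, 17, ∞}: a division algebra.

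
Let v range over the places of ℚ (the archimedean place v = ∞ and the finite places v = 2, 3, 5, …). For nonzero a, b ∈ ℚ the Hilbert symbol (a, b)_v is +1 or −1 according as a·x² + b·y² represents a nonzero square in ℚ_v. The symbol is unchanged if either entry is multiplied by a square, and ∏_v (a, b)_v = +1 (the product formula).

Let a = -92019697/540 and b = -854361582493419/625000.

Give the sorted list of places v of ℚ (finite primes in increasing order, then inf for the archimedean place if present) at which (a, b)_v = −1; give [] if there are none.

[3, 5, 7, 11, 19, inf]

Mod squares: a ≡ -33495, b ≡ -190. Check v ∈ {∞, 2, 3, 5, 7, 11, 13, 19, 29}.
v=2: v_2(a)=-2, v_2(b)=-3; units ≡ 1, 1 (mod 8); ε·ε+αω+βω = 0·0+-2·0+-3·0 ≡ 0  ⇒  (a,b)_2 = +1.
v=5: a=5^-1·(≡1), b=5^-7·(≡2) mod 5; (1|5)=+1, (2|5)=-1; (−1)^{-1·-7·2}·(+1)^-7·(-1)^-1 = -1.
v=11: a=11^1·(≡7), b=11^4·(≡7) mod 11; (7|11)=-1, (7|11)=-1; (−1)^{1·4·5}·(-1)^4·(-1)^1 = -1.
v=29: a=29^3·(≡24), b=29^2·(≡16) mod 29; (24|29)=+1, (16|29)=+1; (−1)^{3·2·14}·(+1)^2·(+1)^3 = +1.
v=7: a=7^3·(≡3), b=7^4·(≡6) mod 7; (3|7)=-1, (6|7)=-1; (−1)^{3·4·3}·(-1)^4·(-1)^3 = -1.
v=13: a=13^0·(≡7), b=13^2·(≡5) mod 13; (7|13)=-1, (5|13)=-1; (−1)^{0·2·6}·(-1)^2·(-1)^0 = +1.
v=19: a=19^0·(≡12), b=19^1·(≡1) mod 19; (12|19)=-1, (1|19)=+1; (−1)^{0·1·9}·(-1)^1·(+1)^0 = -1.
v=3: a=3^-3·(≡1), b=3^2·(≡2) mod 3; (1|3)=+1, (2|3)=-1; (−1)^{-3·2·1}·(+1)^2·(-1)^-3 = -1.
v=∞: -33495 < 0 and -190 < 0  ⇒  (a,b)_∞ = -1.
|Ram(-33495, -190)| = 6, even; anisotropic at {3, 5, 7, 11, 19, ∞}.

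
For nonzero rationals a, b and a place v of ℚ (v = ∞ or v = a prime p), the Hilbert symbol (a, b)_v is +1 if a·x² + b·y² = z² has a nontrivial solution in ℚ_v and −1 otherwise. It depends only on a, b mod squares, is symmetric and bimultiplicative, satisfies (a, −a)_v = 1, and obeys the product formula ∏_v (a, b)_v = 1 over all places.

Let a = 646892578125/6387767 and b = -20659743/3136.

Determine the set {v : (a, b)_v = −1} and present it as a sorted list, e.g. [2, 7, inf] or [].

(a, b) ≡ (470235, -47) mod (ℚ^×)²; places V = {2, 3, 5, 7, 13, 17, 23, 29, 31, 47, ∞}.
(a,b)_17: α=-2, u≡9; β=2, v≡4 (mod 17); (9|17)=+1, (4|17)=+1; sign (−1)^0·+1^2·+1^-2 = +1.
(a,b)_5: α=9, u≡2; β=0, v≡2 (mod 5); (2|5)=-1, (2|5)=-1; sign (−1)^0·-1^0·-1^9 = -1.
(a,b)_∞: sgn(470235)=+, sgn(-47)=−, so +1.
(a,b)_13: α=0, u≡3; β=2, v≡6 (mod 13); (3|13)=+1, (6|13)=-1; sign (−1)^0·+1^2·-1^0 = +1.
(a,b)_7: α=0, u≡3; β=-2, v≡1 (mod 7); (3|7)=-1, (1|7)=+1; sign (−1)^0·-1^-2·+1^0 = +1.
(a,b)_29: α=1, u≡4; β=0, v≡15 (mod 29); (4|29)=+1, (15|29)=-1; sign (−1)^0·+1^0·-1^1 = -1.
(a,b)_23: α=-1, u≡19; β=0, v≡21 (mod 23); (19|23)=-1, (21|23)=-1; sign (−1)^0·-1^0·-1^-1 = -1.
(a,b)_31: α=-2, u≡29; β=0, v≡29 (mod 31); (29|31)=-1, (29|31)=-1; sign (−1)^0·-1^0·-1^-2 = +1.
(a,b)_47: α=1, u≡40; β=1, v≡20 (mod 47); (40|47)=-1, (20|47)=-1; sign (−1)^1·-1^1·-1^1 = -1.
(a,b)_3: α=5, u≡1; β=2, v≡1 (mod 3); (1|3)=+1, (1|3)=+1; sign (−1)^0·+1^2·+1^5 = +1.
(a,b)_2: α=0, β=-6; u≡3, v≡1 (mod 8); ε(u)ε(v)=1·0, αω(v)=0·0, βω(u)=-6·1; sum ≡ 0  ⇒  +1.
|Ram(470235, -47)| = 4, even; anisotropic at {5, 23, 29, 47}.

[5, 23, 29, 47]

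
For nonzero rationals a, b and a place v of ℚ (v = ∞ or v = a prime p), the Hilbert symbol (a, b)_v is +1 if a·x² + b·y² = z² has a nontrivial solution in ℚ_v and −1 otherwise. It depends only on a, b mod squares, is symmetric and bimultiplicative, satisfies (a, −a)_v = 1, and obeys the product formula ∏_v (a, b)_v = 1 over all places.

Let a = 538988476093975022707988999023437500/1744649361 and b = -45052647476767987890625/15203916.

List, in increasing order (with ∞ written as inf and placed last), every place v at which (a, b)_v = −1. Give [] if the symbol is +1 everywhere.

Mod squares: a ≡ 4979615, b ≡ -51. Check v ∈ {∞, 2, 3, 5, 7, 11, 13, 17, 19, 23, 31, 43, 53}.
v=7: a=7^-2·(≡4), b=7^-2·(≡3) mod 7; (4|7)=+1, (3|7)=-1; (−1)^{-2·-2·3}·(+1)^-2·(-1)^-2 = +1.
v=2: v_2(a)=2, v_2(b)=-2; units ≡ 7, 5 (mod 8); ε·ε+αω+βω = 1·0+2·1+-2·0 ≡ 0  ⇒  (a,b)_2 = +1.
v=3: a=3^-6·(≡2), b=3^-3·(≡1) mod 3; (2|3)=-1, (1|3)=+1; (−1)^{-6·-3·1}·(-1)^-3·(+1)^-6 = -1.
v=31: a=31^4·(≡17), b=31^2·(≡29) mod 31; (17|31)=-1, (29|31)=-1; (−1)^{4·2·15}·(-1)^2·(-1)^4 = +1.
v=43: a=43^3·(≡13), b=43^2·(≡1) mod 43; (13|43)=+1, (1|43)=+1; (−1)^{3·2·21}·(+1)^2·(+1)^3 = +1.
v=13: a=13^-2·(≡4), b=13^-2·(≡10) mod 13; (4|13)=+1, (10|13)=+1; (−1)^{-2·-2·6}·(+1)^-2·(+1)^-2 = +1.
v=19: a=19^3·(≡18), b=19^2·(≡6) mod 19; (18|19)=-1, (6|19)=+1; (−1)^{3·2·9}·(-1)^2·(+1)^3 = +1.
v=53: a=53^3·(≡48), b=53^2·(≡3) mod 53; (48|53)=-1, (3|53)=-1; (−1)^{3·2·26}·(-1)^2·(-1)^3 = -1.
v=23: a=23^3·(≡1), b=23^2·(≡2) mod 23; (1|23)=+1, (2|23)=+1; (−1)^{3·2·11}·(+1)^2·(+1)^3 = +1.
v=11: a=11^2·(≡3), b=11^2·(≡9) mod 11; (3|11)=+1, (9|11)=+1; (−1)^{2·2·5}·(+1)^2·(+1)^2 = +1.
v=5: a=5^13·(≡3), b=5^8·(≡1) mod 5; (3|5)=-1, (1|5)=+1; (−1)^{13·8·2}·(-1)^8·(+1)^13 = +1.
v=17: a=17^-2·(≡9), b=17^-1·(≡12) mod 17; (9|17)=+1, (12|17)=-1; (−1)^{-2·-1·8}·(+1)^-1·(-1)^-2 = +1.
v=∞: 4979615 > 0 and -51 < 0  ⇒  (a,b)_∞ = +1.
Ram(4979615, -51) = {3, 53}; no ℚ_3-point on the conic.

[3, 53]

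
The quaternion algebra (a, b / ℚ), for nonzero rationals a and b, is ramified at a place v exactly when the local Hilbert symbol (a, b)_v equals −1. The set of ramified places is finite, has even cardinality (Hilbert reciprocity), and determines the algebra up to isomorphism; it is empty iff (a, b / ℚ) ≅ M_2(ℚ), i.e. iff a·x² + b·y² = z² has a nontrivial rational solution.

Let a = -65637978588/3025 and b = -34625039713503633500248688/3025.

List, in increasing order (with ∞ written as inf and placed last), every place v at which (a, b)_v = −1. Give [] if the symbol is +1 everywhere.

Mod squares: a ≡ -1823277183, b ≡ -119567. Check v ∈ {∞, 2, 3, 5, 7, 11, 13, 17, 19, 23, 29, 31}.
v=5: a=5^-2·(≡2), b=5^-2·(≡2) mod 5; (2|5)=-1, (2|5)=-1; (−1)^{-2·-2·2}·(-1)^-2·(-1)^-2 = +1.
v=2: v_2(a)=2, v_2(b)=4; units ≡ 1, 1 (mod 8); ε·ε+αω+βω = 0·0+2·0+4·0 ≡ 0  ⇒  (a,b)_2 = +1.
v=29: a=29^1·(≡13), b=29^3·(≡23) mod 29; (13|29)=+1, (23|29)=+1; (−1)^{1·3·14}·(+1)^3·(+1)^1 = +1.
v=11: a=11^-2·(≡9), b=11^-2·(≡5) mod 11; (9|11)=+1, (5|11)=+1; (−1)^{-2·-2·5}·(+1)^-2·(+1)^-2 = +1.
v=19: a=19^1·(≡3), b=19^3·(≡18) mod 19; (3|19)=-1, (18|19)=-1; (−1)^{1·3·9}·(-1)^3·(-1)^1 = -1.
v=31: a=31^1·(≡16), b=31^3·(≡2) mod 31; (16|31)=+1, (2|31)=+1; (−1)^{1·3·15}·(+1)^3·(+1)^1 = -1.
v=3: a=3^3·(≡1), b=3^0·(≡1) mod 3; (1|3)=+1, (1|3)=+1; (−1)^{3·0·1}·(+1)^0·(+1)^3 = +1.
v=13: a=13^1·(≡6), b=13^2·(≡8) mod 13; (6|13)=-1, (8|13)=-1; (−1)^{1·2·6}·(-1)^2·(-1)^1 = -1.
v=∞: -1823277183 < 0 and -119567 < 0  ⇒  (a,b)_∞ = -1.
v=23: a=23^1·(≡18), b=23^2·(≡22) mod 23; (18|23)=+1, (22|23)=-1; (−1)^{1·2·11}·(+1)^2·(-1)^1 = -1.
v=7: a=7^1·(≡4), b=7^5·(≡5) mod 7; (4|7)=+1, (5|7)=-1; (−1)^{1·5·3}·(+1)^5·(-1)^1 = +1.
v=17: a=17^1·(≡3), b=17^2·(≡3) mod 17; (3|17)=-1, (3|17)=-1; (−1)^{1·2·8}·(-1)^2·(-1)^1 = -1.
(-1823277183, -119567 / ℚ) ramifies at {13, 17, 19, 23, 31, ∞}: a division algebra.

[13, 17, 19, 23, 31, inf]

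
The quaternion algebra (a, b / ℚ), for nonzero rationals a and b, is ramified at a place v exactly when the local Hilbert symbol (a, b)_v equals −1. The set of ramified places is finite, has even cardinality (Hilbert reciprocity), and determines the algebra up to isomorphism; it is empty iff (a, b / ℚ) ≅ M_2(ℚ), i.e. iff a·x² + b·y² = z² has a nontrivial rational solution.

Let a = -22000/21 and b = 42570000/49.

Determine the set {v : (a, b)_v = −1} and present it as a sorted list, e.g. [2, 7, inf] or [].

Mod squares: a ≡ -1155, b ≡ 473. Check v ∈ {∞, 2, 3, 5, 7, 11, 43}.
v=43: a=43^0·(≡11), b=43^1·(≡9) mod 43; (11|43)=+1, (9|43)=+1; (−1)^{0·1·21}·(+1)^1·(+1)^0 = +1.
v=∞: -1155 < 0 and 473 > 0  ⇒  (a,b)_∞ = +1.
v=2: v_2(a)=4, v_2(b)=4; units ≡ 5, 1 (mod 8); ε·ε+αω+βω = 0·0+4·0+4·1 ≡ 0  ⇒  (a,b)_2 = +1.
v=11: a=11^1·(≡9), b=11^1·(≡7) mod 11; (9|11)=+1, (7|11)=-1; (−1)^{1·1·5}·(+1)^1·(-1)^1 = +1.
v=5: a=5^3·(≡4), b=5^4·(≡3) mod 5; (4|5)=+1, (3|5)=-1; (−1)^{3·4·2}·(+1)^4·(-1)^3 = -1.
v=7: a=7^-1·(≡5), b=7^-2·(≡4) mod 7; (5|7)=-1, (4|7)=+1; (−1)^{-1·-2·3}·(-1)^-2·(+1)^-1 = +1.
v=3: a=3^-1·(≡2), b=3^2·(≡2) mod 3; (2|3)=-1, (2|3)=-1; (−1)^{-1·2·1}·(-1)^2·(-1)^-1 = -1.
(-1155, 473 / ℚ) ramifies at {3, 5}: a division algebra.

[3, 5]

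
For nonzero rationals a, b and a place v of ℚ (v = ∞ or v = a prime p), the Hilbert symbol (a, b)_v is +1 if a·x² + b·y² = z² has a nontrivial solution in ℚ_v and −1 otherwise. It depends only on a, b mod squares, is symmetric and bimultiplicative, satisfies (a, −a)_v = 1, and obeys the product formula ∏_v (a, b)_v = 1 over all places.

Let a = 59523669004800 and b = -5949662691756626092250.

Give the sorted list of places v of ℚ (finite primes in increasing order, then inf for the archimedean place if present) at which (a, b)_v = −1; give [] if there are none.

Mod squares: a ≡ 9282, b ≡ -10010. Check v ∈ {∞, 2, 3, 5, 7, 11, 13, 17, 41}.
v=3: a=3^1·(≡1), b=3^0·(≡1) mod 3; (1|3)=+1, (1|3)=+1; (−1)^{1·0·1}·(+1)^0·(+1)^1 = +1.
v=5: a=5^2·(≡2), b=5^3·(≡2) mod 5; (2|5)=-1, (2|5)=-1; (−1)^{2·3·2}·(-1)^3·(-1)^2 = -1.
v=2: v_2(a)=9, v_2(b)=1; units ≡ 1, 3 (mod 8); ε·ε+αω+βω = 0·1+9·1+1·0 ≡ 1  ⇒  (a,b)_2 = -1.
v=∞: 9282 > 0 and -10010 < 0  ⇒  (a,b)_∞ = +1.
v=11: a=11^2·(≡3), b=11^3·(≡9) mod 11; (3|11)=+1, (9|11)=+1; (−1)^{2·3·5}·(+1)^3·(+1)^2 = +1.
v=13: a=13^3·(≡9), b=13^5·(≡4) mod 13; (9|13)=+1, (4|13)=+1; (−1)^{3·5·6}·(+1)^5·(+1)^3 = +1.
v=41: a=41^0·(≡5), b=41^2·(≡27) mod 41; (5|41)=+1, (27|41)=-1; (−1)^{0·2·20}·(+1)^2·(-1)^0 = +1.
v=17: a=17^1·(≡13), b=17^4·(≡5) mod 17; (13|17)=+1, (5|17)=-1; (−1)^{1·4·8}·(+1)^4·(-1)^1 = -1.
v=7: a=7^3·(≡5), b=7^3·(≡6) mod 7; (5|7)=-1, (6|7)=-1; (−1)^{3·3·3}·(-1)^3·(-1)^3 = -1.
(9282, -10010 / ℚ) ramifies at {2, 5, 7, 17}: a division algebra.

[2, 5, 7, 17]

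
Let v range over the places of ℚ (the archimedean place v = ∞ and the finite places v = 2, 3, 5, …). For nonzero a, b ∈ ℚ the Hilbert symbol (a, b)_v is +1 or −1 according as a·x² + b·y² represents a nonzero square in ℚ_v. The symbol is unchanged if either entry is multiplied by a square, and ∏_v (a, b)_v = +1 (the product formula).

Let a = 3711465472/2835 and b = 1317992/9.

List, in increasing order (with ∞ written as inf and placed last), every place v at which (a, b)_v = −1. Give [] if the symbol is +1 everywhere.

Mod squares: a ≡ 126856730, b ≡ 329498. Check v ∈ {∞, 2, 3, 5, 7, 11, 13, 19, 23, 29}.
v=13: a=13^1·(≡2), b=13^1·(≡4) mod 13; (2|13)=-1, (4|13)=+1; (−1)^{1·1·6}·(-1)^1·(+1)^1 = -1.
v=5: a=5^-1·(≡1), b=5^0·(≡3) mod 5; (1|5)=+1, (3|5)=-1; (−1)^{-1·0·2}·(+1)^0·(-1)^-1 = -1.
v=23: a=23^1·(≡3), b=23^1·(≡14) mod 23; (3|23)=+1, (14|23)=-1; (−1)^{1·1·11}·(+1)^1·(-1)^1 = +1.
v=2: v_2(a)=11, v_2(b)=3; units ≡ 5, 5 (mod 8); ε·ε+αω+βω = 0·0+11·1+3·1 ≡ 0  ⇒  (a,b)_2 = +1.
v=7: a=7^-1·(≡6), b=7^0·(≡2) mod 7; (6|7)=-1, (2|7)=+1; (−1)^{-1·0·3}·(-1)^0·(+1)^-1 = +1.
v=∞: 126856730 > 0 and 329498 > 0  ⇒  (a,b)_∞ = +1.
v=11: a=11^1·(≡6), b=11^0·(≡3) mod 11; (6|11)=-1, (3|11)=+1; (−1)^{1·0·5}·(-1)^0·(+1)^1 = +1.
v=3: a=3^-4·(≡2), b=3^-2·(≡2) mod 3; (2|3)=-1, (2|3)=-1; (−1)^{-4·-2·1}·(-1)^-2·(-1)^-4 = +1.
v=19: a=19^1·(≡18), b=19^1·(≡2) mod 19; (18|19)=-1, (2|19)=-1; (−1)^{1·1·9}·(-1)^1·(-1)^1 = -1.
v=29: a=29^1·(≡2), b=29^1·(≡7) mod 29; (2|29)=-1, (7|29)=+1; (−1)^{1·1·14}·(-1)^1·(+1)^1 = -1.
(126856730, 329498 / ℚ) ramifies at {5, 13, 19, 29}: a division algebra.

[5, 13, 19, 29]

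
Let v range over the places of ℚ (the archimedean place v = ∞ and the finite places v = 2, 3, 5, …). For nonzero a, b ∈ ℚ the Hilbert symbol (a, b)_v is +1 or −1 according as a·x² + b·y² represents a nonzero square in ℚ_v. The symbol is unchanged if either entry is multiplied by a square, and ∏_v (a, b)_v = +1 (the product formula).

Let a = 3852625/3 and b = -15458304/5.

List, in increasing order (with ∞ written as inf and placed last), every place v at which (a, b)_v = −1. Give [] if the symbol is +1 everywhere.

[2, 3, 5, 37]

(a, b) ≡ (9435, -18870) mod (ℚ^×)²; places V = {2, 3, 5, 7, 17, 37, ∞}.
(a,b)_37: α=1, u≡27; β=1, v≡32 (mod 37); (27|37)=+1, (32|37)=-1; sign (−1)^0·+1^1·-1^1 = -1.
(a,b)_7: α=2, u≡5; β=0, v≡4 (mod 7); (5|7)=-1, (4|7)=+1; sign (−1)^0·-1^0·+1^2 = +1.
(a,b)_∞: sgn(9435)=+, sgn(-18870)=−, so +1.
(a,b)_2: α=0, β=13; u≡3, v≡5 (mod 8); ε(u)ε(v)=1·0, αω(v)=0·1, βω(u)=13·1; sum ≡ 1  ⇒  -1.
(a,b)_17: α=1, u≡5; β=1, v≡7 (mod 17); (5|17)=-1, (7|17)=-1; sign (−1)^0·-1^1·-1^1 = +1.
(a,b)_3: α=-1, u≡1; β=1, v≡1 (mod 3); (1|3)=+1, (1|3)=+1; sign (−1)^1·+1^1·+1^-1 = -1.
(a,b)_5: α=3, u≡2; β=-1, v≡1 (mod 5); (2|5)=-1, (1|5)=+1; sign (−1)^0·-1^-1·+1^3 = -1.
Ram(9435, -18870) = {2, 3, 5, 37}; no ℚ_2-point on the conic.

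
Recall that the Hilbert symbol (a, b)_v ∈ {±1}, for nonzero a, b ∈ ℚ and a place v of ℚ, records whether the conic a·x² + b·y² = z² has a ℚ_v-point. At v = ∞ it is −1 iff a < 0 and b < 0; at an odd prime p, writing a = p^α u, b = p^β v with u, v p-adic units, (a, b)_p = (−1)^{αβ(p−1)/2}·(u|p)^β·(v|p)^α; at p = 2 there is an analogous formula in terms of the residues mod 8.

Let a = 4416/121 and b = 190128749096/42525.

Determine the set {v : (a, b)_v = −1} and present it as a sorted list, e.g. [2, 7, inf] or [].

Mod squares: a ≡ 69, b ≡ 546. Check v ∈ {∞, 2, 3, 5, 7, 11, 13, 23}.
v=13: a=13^0·(≡12), b=13^5·(≡1) mod 13; (12|13)=+1, (1|13)=+1; (−1)^{0·5·6}·(+1)^5·(+1)^0 = +1.
v=7: a=7^0·(≡3), b=7^-1·(≡1) mod 7; (3|7)=-1, (1|7)=+1; (−1)^{0·-1·3}·(-1)^-1·(+1)^0 = -1.
v=2: v_2(a)=6, v_2(b)=3; units ≡ 5, 1 (mod 8); ε·ε+αω+βω = 0·0+6·0+3·1 ≡ 1  ⇒  (a,b)_2 = -1.
v=∞: 69 > 0 and 546 > 0  ⇒  (a,b)_∞ = +1.
v=11: a=11^-2·(≡5), b=11^2·(≡8) mod 11; (5|11)=+1, (8|11)=-1; (−1)^{-2·2·5}·(+1)^2·(-1)^-2 = +1.
v=5: a=5^0·(≡1), b=5^-2·(≡1) mod 5; (1|5)=+1, (1|5)=+1; (−1)^{0·-2·2}·(+1)^-2·(+1)^0 = +1.
v=23: a=23^1·(≡9), b=23^2·(≡19) mod 23; (9|23)=+1, (19|23)=-1; (−1)^{1·2·11}·(+1)^2·(-1)^1 = -1.
v=3: a=3^1·(≡2), b=3^-5·(≡2) mod 3; (2|3)=-1, (2|3)=-1; (−1)^{1·-5·1}·(-1)^-5·(-1)^1 = -1.
Ram(69, 546) = {2, 3, 7, 23}; no ℚ_2-point on the conic.

[2, 3, 7, 23]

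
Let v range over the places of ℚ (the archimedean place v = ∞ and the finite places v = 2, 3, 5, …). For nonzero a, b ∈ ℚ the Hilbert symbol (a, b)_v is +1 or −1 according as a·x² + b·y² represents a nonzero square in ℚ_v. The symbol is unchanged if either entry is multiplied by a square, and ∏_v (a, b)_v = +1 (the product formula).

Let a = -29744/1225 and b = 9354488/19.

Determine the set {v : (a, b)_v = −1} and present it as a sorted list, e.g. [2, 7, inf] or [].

[2, 11, 17, 19]

Mod squares: a ≡ -11, b ≡ 262922. Check v ∈ {∞, 2, 5, 7, 11, 13, 17, 19, 37}.
v=7: a=7^-2·(≡5), b=7^0·(≡2) mod 7; (5|7)=-1, (2|7)=+1; (−1)^{-2·0·3}·(-1)^0·(+1)^-2 = +1.
v=11: a=11^1·(≡6), b=11^1·(≡8) mod 11; (6|11)=-1, (8|11)=-1; (−1)^{1·1·5}·(-1)^1·(-1)^1 = -1.
v=5: a=5^-2·(≡4), b=5^0·(≡2) mod 5; (4|5)=+1, (2|5)=-1; (−1)^{-2·0·2}·(+1)^0·(-1)^-2 = +1.
v=17: a=17^0·(≡6), b=17^1·(≡4) mod 17; (6|17)=-1, (4|17)=+1; (−1)^{0·1·8}·(-1)^1·(+1)^0 = -1.
v=∞: -11 < 0 and 262922 > 0  ⇒  (a,b)_∞ = +1.
v=2: v_2(a)=4, v_2(b)=3; units ≡ 5, 5 (mod 8); ε·ε+αω+βω = 0·0+4·1+3·1 ≡ 1  ⇒  (a,b)_2 = -1.
v=19: a=19^0·(≡18), b=19^-1·(≡9) mod 19; (18|19)=-1, (9|19)=+1; (−1)^{0·-1·9}·(-1)^-1·(+1)^0 = -1.
v=13: a=13^2·(≡2), b=13^2·(≡4) mod 13; (2|13)=-1, (4|13)=+1; (−1)^{2·2·6}·(-1)^2·(+1)^2 = +1.
v=37: a=37^0·(≡1), b=37^1·(≡6) mod 37; (1|37)=+1, (6|37)=-1; (−1)^{0·1·18}·(+1)^1·(-1)^0 = +1.
|Ram(-11, 262922)| = 4, even; anisotropic at {2, 11, 17, 19}.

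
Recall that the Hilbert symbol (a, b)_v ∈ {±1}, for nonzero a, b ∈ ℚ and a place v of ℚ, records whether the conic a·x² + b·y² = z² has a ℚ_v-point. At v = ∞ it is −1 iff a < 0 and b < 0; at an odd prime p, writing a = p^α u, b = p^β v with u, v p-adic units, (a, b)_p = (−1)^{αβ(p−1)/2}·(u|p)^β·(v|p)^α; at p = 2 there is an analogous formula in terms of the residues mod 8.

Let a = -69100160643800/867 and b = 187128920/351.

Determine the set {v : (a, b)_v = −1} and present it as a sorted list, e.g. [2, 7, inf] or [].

[2, 19]

(a, b) ≡ (-114, 8970) mod (ℚ^×)²; places V = {2, 3, 5, 11, 13, 17, 19, 23, 41, ∞}.
(a,b)_17: α=-2, u≡10; β=0, v≡7 (mod 17); (10|17)=-1, (7|17)=-1; sign (−1)^0·-1^0·-1^-2 = +1.
(a,b)_23: α=2, u≡16; β=1, v≡11 (mod 23); (16|23)=+1, (11|23)=-1; sign (−1)^0·+1^1·-1^2 = +1.
(a,b)_∞: sgn(-114)=−, sgn(8970)=+, so +1.
(a,b)_41: α=2, u≡32; β=2, v≡2 (mod 41); (32|41)=+1, (2|41)=+1; sign (−1)^0·+1^2·+1^2 = +1.
(a,b)_3: α=-1, u≡1; β=-3, v≡2 (mod 3); (1|3)=+1, (2|3)=-1; sign (−1)^1·+1^-3·-1^-1 = +1.
(a,b)_2: α=3, β=3; u≡7, v≡5 (mod 8); ε(u)ε(v)=1·0, αω(v)=3·1, βω(u)=3·0; sum ≡ 1  ⇒  -1.
(a,b)_13: α=2, u≡1; β=-1, v≡4 (mod 13); (1|13)=+1, (4|13)=+1; sign (−1)^0·+1^-1·+1^2 = +1.
(a,b)_19: α=1, u≡8; β=0, v≡18 (mod 19); (8|19)=-1, (18|19)=-1; sign (−1)^0·-1^0·-1^1 = -1.
(a,b)_11: α=2, u≡2; β=2, v≡3 (mod 11); (2|11)=-1, (3|11)=+1; sign (−1)^0·-1^2·+1^2 = +1.
(a,b)_5: α=2, u≡4; β=1, v≡4 (mod 5); (4|5)=+1, (4|5)=+1; sign (−1)^0·+1^1·+1^2 = +1.
|Ram(-114, 8970)| = 2, even; anisotropic at {2, 19}.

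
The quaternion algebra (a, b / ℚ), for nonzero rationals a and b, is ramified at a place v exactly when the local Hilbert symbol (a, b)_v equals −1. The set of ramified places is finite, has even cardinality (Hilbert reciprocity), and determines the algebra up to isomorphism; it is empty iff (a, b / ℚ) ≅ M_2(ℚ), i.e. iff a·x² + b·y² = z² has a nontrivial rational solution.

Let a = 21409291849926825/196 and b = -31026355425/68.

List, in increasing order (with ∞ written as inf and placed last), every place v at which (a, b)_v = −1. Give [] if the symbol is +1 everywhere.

[3, 13, 19, 29]

Mod squares: a ≡ 713, b ≡ -260468169. Check v ∈ {∞, 2, 3, 5, 7, 13, 17, 19, 23, 29, 31}.
v=13: a=13^2·(≡8), b=13^1·(≡9) mod 13; (8|13)=-1, (9|13)=+1; (−1)^{2·1·6}·(-1)^1·(+1)^2 = -1.
v=19: a=19^2·(≡14), b=19^1·(≡14) mod 19; (14|19)=-1, (14|19)=-1; (−1)^{2·1·9}·(-1)^1·(-1)^2 = -1.
v=7: a=7^-2·(≡3), b=7^0·(≡1) mod 7; (3|7)=-1, (1|7)=+1; (−1)^{-2·0·3}·(-1)^0·(+1)^-2 = +1.
v=29: a=29^2·(≡27), b=29^1·(≡20) mod 29; (27|29)=-1, (20|29)=+1; (−1)^{2·1·14}·(-1)^1·(+1)^2 = -1.
v=23: a=23^1·(≡8), b=23^1·(≡10) mod 23; (8|23)=+1, (10|23)=-1; (−1)^{1·1·11}·(+1)^1·(-1)^1 = +1.
v=∞: 713 > 0 and -260468169 < 0  ⇒  (a,b)_∞ = +1.
v=17: a=17^2·(≡9), b=17^-1·(≡9) mod 17; (9|17)=+1, (9|17)=+1; (−1)^{2·-1·8}·(+1)^-1·(+1)^2 = +1.
v=31: a=31^1·(≡21), b=31^1·(≡18) mod 31; (21|31)=-1, (18|31)=+1; (−1)^{1·1·15}·(-1)^1·(+1)^1 = +1.
v=2: v_2(a)=-2, v_2(b)=-2; units ≡ 1, 7 (mod 8); ε·ε+αω+βω = 0·1+-2·0+-2·0 ≡ 0  ⇒  (a,b)_2 = +1.
v=5: a=5^2·(≡3), b=5^2·(≡1) mod 5; (3|5)=-1, (1|5)=+1; (−1)^{2·2·2}·(-1)^2·(+1)^2 = +1.
v=3: a=3^4·(≡2), b=3^5·(≡1) mod 3; (2|3)=-1, (1|3)=+1; (−1)^{4·5·1}·(-1)^5·(+1)^4 = -1.
|Ram(713, -260468169)| = 4, even; anisotropic at {3, 13, 19, 29}.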